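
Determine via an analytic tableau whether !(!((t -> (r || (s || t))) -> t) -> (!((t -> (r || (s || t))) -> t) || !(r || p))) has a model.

Unsatisfiable

Initial set: {T !(!((t -> (r || (s || t))) -> t) -> (!((t -> (r || (s || t))) -> t) || !(r || p)))}.
T !(!((t -> (r || (s || t))) -> t) -> (!((t -> (r || (s || t))) -> t) || !(r || p))): α-rule — add T !((t -> (r || (s || t))) -> t), F (!((t -> (r || (s || t))) -> t) || !(r || p)).
T !((t -> (r || (s || t))) -> t): α-rule — add T (t -> (r || (s || t))), F t.
F (!((t -> (r || (s || t))) -> t) || !(r || p)): α-rule — add F !((t -> (r || (s || t))) -> t), F !(r || p).
T (t -> (r || (s || t))): β-rule — branch into F t  //  T (r || (s || t)).
  branch 1 (add F t):
    F !((t -> (r || (s || t))) -> t): β-rule — branch into F (t -> (r || (s || t)))  //  T t.
      branch 1.1 (add F (t -> (r || (s || t)))):
        F (t -> (r || (s || t))): α-rule — add T t, F (r || (s || t)).
        × closes — contains both t and !t.
      branch 1.2 (add T t):
        × closes — contains both t and !t.
  branch 2 (add T (r || (s || t))):
    F !((t -> (r || (s || t))) -> t): β-rule — branch into F (t -> (r || (s || t)))  //  T t.
      branch 2.1 (add F (t -> (r || (s || t)))):
        F (t -> (r || (s || t))): α-rule — add T t, F (r || (s || t)).
        × closes — contains both t and !t.
      branch 2.2 (add T t):
        × closes — contains both t and !t.
All 4 branches close.
Every branch closed; the formula is unsatisfiable.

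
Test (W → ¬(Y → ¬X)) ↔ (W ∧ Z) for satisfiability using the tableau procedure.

Satisfiable

Initial set: {((W → ¬(Y → ¬X)) ↔ (W ∧ Z))}.
((W → ¬(Y → ¬X)) ↔ (W ∧ Z)): β-rule — branch into (W → ¬(Y → ¬X)), (W ∧ Z)  //  ¬(W → ¬(Y → ¬X)), ¬(W ∧ Z).
  branch 1 (add (W → ¬(Y → ¬X)), (W ∧ Z)):
    (W ∧ Z): α-rule — add W, Z.
    (W → ¬(Y → ¬X)): β-rule — branch into ¬W  //  ¬(Y → ¬X).
      branch 1.1 (add ¬W):
        × closes — contains both W and ¬W.
      branch 1.2 (add ¬(Y → ¬X)):
        ¬(Y → ¬X): α-rule — add Y, ¬¬X.
        ○ open, literals {W=true, X=true, Y=true, Z=true}.
  branch 2 (add ¬(W → ¬(Y → ¬X)), ¬(W ∧ Z)):
    ¬(W → ¬(Y → ¬X)): α-rule — add W, ¬¬(Y → ¬X).
    ¬(W ∧ Z): β-rule — branch into ¬W  //  ¬Z.
      branch 2.1 (add ¬W):
        × closes — contains both W and ¬W.
      branch 2.2 (add ¬Z):
        ¬¬(Y → ¬X): β-rule — branch into ¬Y  //  ¬X.
          branch 2.2.1 (add ¬Y):
            ○ open, literals {W=true, Y=false, Z=false}.
          branch 2.2.2 (add ¬X):
            ○ open, literals {W=true, X=false, Z=false}.
2 branches closed, 3 open.
An open branch gives a satisfying assignment: W=true, X=true, Y=true, Z=true.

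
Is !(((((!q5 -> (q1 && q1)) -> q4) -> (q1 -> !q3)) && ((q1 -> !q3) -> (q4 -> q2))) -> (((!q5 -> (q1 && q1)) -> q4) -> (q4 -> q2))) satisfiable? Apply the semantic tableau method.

Initial set: {!(((((!q5 -> (q1 && q1)) -> q4) -> (q1 -> !q3)) && ((q1 -> !q3) -> (q4 -> q2))) -> (((!q5 -> (q1 && q1)) -> q4) -> (q4 -> q2)))}.
!(((((!q5 -> (q1 && q1)) -> q4) -> (q1 -> !q3)) && ((q1 -> !q3) -> (q4 -> q2))) -> (((!q5 -> (q1 && q1)) -> q4) -> (q4 -> q2))): α-rule — add ((((!q5 -> (q1 && q1)) -> q4) -> (q1 -> !q3)) && ((q1 -> !q3) -> (q4 -> q2))), !(((!q5 -> (q1 && q1)) -> q4) -> (q4 -> q2)).
((((!q5 -> (q1 && q1)) -> q4) -> (q1 -> !q3)) && ((q1 -> !q3) -> (q4 -> q2))): α-rule — add (((!q5 -> (q1 && q1)) -> q4) -> (q1 -> !q3)), ((q1 -> !q3) -> (q4 -> q2)).
!(((!q5 -> (q1 && q1)) -> q4) -> (q4 -> q2)): α-rule — add ((!q5 -> (q1 && q1)) -> q4), !(q4 -> q2).
!(q4 -> q2): α-rule — add q4, !q2.
(((!q5 -> (q1 && q1)) -> q4) -> (q1 -> !q3)): β-rule — branch into !((!q5 -> (q1 && q1)) -> q4)  //  (q1 -> !q3).
  branch 1 (add !((!q5 -> (q1 && q1)) -> q4)):
    !((!q5 -> (q1 && q1)) -> q4): α-rule — add (!q5 -> (q1 && q1)), !q4.
    × closes — contains both q4 and !q4.
  branch 2 (add (q1 -> !q3)):
    ((q1 -> !q3) -> (q4 -> q2)): β-rule — branch into !(q1 -> !q3)  //  (q4 -> q2).
      branch 2.1 (add !(q1 -> !q3)):
        !(q1 -> !q3): α-rule — add q1, !!q3.
        ((!q5 -> (q1 && q1)) -> q4): β-rule — branch into !(!q5 -> (q1 && q1))  //  q4.
          branch 2.1.1 (add !(!q5 -> (q1 && q1))):
            !(!q5 -> (q1 && q1)): α-rule — add !q5, !(q1 && q1).
            (q1 -> !q3): β-rule — branch into !q1  //  !q3.
              branch 2.1.1.1 (add !q1):
                × closes — contains both q1 and !q1.
              branch 2.1.1.2 (add !q3):
                × closes — contains both q3 and !q3.
          branch 2.1.2 (add q4):
            (q1 -> !q3): β-rule — branch into !q1  //  !q3.
              branch 2.1.2.1 (add !q1):
                × closes — contains both q1 and !q1.
              branch 2.1.2.2 (add !q3):
                × closes — contains both q3 and !q3.
      branch 2.2 (add (q4 -> q2)):
        ((!q5 -> (q1 && q1)) -> q4): β-rule — branch into !(!q5 -> (q1 && q1))  //  q4.
          branch 2.2.1 (add !(!q5 -> (q1 && q1))):
            !(!q5 -> (q1 && q1)): α-rule — add !q5, !(q1 && q1).
            (q1 -> !q3): β-rule — branch into !q1  //  !q3.
              branch 2.2.1.1 (add !q1):
                (q4 -> q2): β-rule — branch into !q4  //  q2.
                  branch 2.2.1.1.1 (add !q4):
                    × closes — contains both q4 and !q4.
                  branch 2.2.1.1.2 (add q2):
                    × closes — contains both q2 and !q2.
              branch 2.2.1.2 (add !q3):
                (q4 -> q2): β-rule — branch into !q4  //  q2.
                  branch 2.2.1.2.1 (add !q4):
                    × closes — contains both q4 and !q4.
                  branch 2.2.1.2.2 (add q2):
                    × closes — contains both q2 and !q2.
          branch 2.2.2 (add q4):
            (q1 -> !q3): β-rule — branch into !q1  //  !q3.
              branch 2.2.2.1 (add !q1):
                (q4 -> q2): β-rule — branch into !q4  //  q2.
                  branch 2.2.2.1.1 (add !q4):
                    × closes — contains both q4 and !q4.
                  branch 2.2.2.1.2 (add q2):
                    × closes — contains both q2 and !q2.
              branch 2.2.2.2 (add !q3):
                (q4 -> q2): β-rule — branch into !q4  //  q2.
                  branch 2.2.2.2.1 (add !q4):
                    × closes — contains both q4 and !q4.
                  branch 2.2.2.2.2 (add q2):
                    × closes — contains both q2 and !q2.
All 13 branches close.
Every branch closed; the formula is unsatisfiable.

Unsatisfiable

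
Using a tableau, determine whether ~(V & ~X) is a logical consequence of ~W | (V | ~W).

Initial set: {(~W | (V | ~W)); ~~(V & ~X)}.
~~(V & ~X): α-rule — add V, ~X.
(~W | (V | ~W)): β-rule — branch into ~W  //  (V | ~W).
  branch 1 (add ~W):
    ○ open, literals {V=1, W=0, X=0}.
  branch 2 (add (V | ~W)):
    (V | ~W): β-rule — branch into V  //  ~W.
      branch 2.1 (add V):
        ○ open, literals {V=1, X=0}.
      branch 2.2 (add ~W):
        ○ open, literals {V=1, W=0, X=0}.
0 branches closed, 3 open.
An open branch gives a countermodel: V=1, W=0, X=0 (unmentioned atoms arbitrary); the premises hold there but the conclusion fails.

No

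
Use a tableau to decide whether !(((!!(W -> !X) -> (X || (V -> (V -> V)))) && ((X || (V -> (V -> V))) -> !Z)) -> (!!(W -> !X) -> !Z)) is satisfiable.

Initial set: {!(((!!(W -> !X) -> (X || (V -> (V -> V)))) && ((X || (V -> (V -> V))) -> !Z)) -> (!!(W -> !X) -> !Z))}.
!(((!!(W -> !X) -> (X || (V -> (V -> V)))) && ((X || (V -> (V -> V))) -> !Z)) -> (!!(W -> !X) -> !Z)): α-rule — add ((!!(W -> !X) -> (X || (V -> (V -> V)))) && ((X || (V -> (V -> V))) -> !Z)), !(!!(W -> !X) -> !Z).
((!!(W -> !X) -> (X || (V -> (V -> V)))) && ((X || (V -> (V -> V))) -> !Z)): α-rule — add (!!(W -> !X) -> (X || (V -> (V -> V)))), ((X || (V -> (V -> V))) -> !Z).
!(!!(W -> !X) -> !Z): α-rule — add !!(W -> !X), !!Z.
!!(W -> !X): drop double negation, giving (W -> !X).
(!!(W -> !X) -> (X || (V -> (V -> V)))): β-rule — branch into !!!(W -> !X)  //  (X || (V -> (V -> V))).
  branch 1 (add !!!(W -> !X)):
    !!!(W -> !X): drop double negation, giving !(W -> !X).
    !(W -> !X): α-rule — add W, !!X.
    ((X || (V -> (V -> V))) -> !Z): β-rule — branch into !(X || (V -> (V -> V)))  //  !Z.
      branch 1.1 (add !(X || (V -> (V -> V)))):
        !(X || (V -> (V -> V))): α-rule — add !X, !(V -> (V -> V)).
        × closes — contains both X and !X.
      branch 1.2 (add !Z):
        × closes — contains both Z and !Z.
  branch 2 (add (X || (V -> (V -> V)))):
    ((X || (V -> (V -> V))) -> !Z): β-rule — branch into !(X || (V -> (V -> V)))  //  !Z.
      branch 2.1 (add !(X || (V -> (V -> V)))):
        !(X || (V -> (V -> V))): α-rule — add !X, !(V -> (V -> V)).
        !(V -> (V -> V)): α-rule — add V, !(V -> V).
        !(V -> V): α-rule — add V, !V.
        × closes — contains both V and !V.
      branch 2.2 (add !Z):
        × closes — contains both Z and !Z.
All 4 branches close.
Every branch closed; the formula is unsatisfiable.

Unsatisfiable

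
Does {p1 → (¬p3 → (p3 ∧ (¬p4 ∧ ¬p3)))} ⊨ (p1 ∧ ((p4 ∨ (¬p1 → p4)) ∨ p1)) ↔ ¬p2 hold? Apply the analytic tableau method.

Initial set: {(p1 → (¬p3 → (p3 ∧ (¬p4 ∧ ¬p3)))); ¬((p1 ∧ ((p4 ∨ (¬p1 → p4)) ∨ p1)) ↔ ¬p2)}.
(p1 → (¬p3 → (p3 ∧ (¬p4 ∧ ¬p3)))): β-rule — branch into ¬p1  //  (¬p3 → (p3 ∧ (¬p4 ∧ ¬p3))).
  branch 1 (add ¬p1):
    ¬((p1 ∧ ((p4 ∨ (¬p1 → p4)) ∨ p1)) ↔ ¬p2): β-rule — branch into (p1 ∧ ((p4 ∨ (¬p1 → p4)) ∨ p1)), ¬¬p2  //  ¬(p1 ∧ ((p4 ∨ (¬p1 → p4)) ∨ p1)), ¬p2.
      branch 1.1 (add (p1 ∧ ((p4 ∨ (¬p1 → p4)) ∨ p1)), ¬¬p2):
        (p1 ∧ ((p4 ∨ (¬p1 → p4)) ∨ p1)): α-rule — add p1, ((p4 ∨ (¬p1 → p4)) ∨ p1).
        × closes — contains both p1 and ¬p1.
      branch 1.2 (add ¬(p1 ∧ ((p4 ∨ (¬p1 → p4)) ∨ p1)), ¬p2):
        ¬(p1 ∧ ((p4 ∨ (¬p1 → p4)) ∨ p1)): β-rule — branch into ¬p1  //  ¬((p4 ∨ (¬p1 → p4)) ∨ p1).
          branch 1.2.1 (add ¬p1):
            ○ open, literals {p1=false, p2=false}.
          branch 1.2.2 (add ¬((p4 ∨ (¬p1 → p4)) ∨ p1)):
            ¬((p4 ∨ (¬p1 → p4)) ∨ p1): α-rule — add ¬(p4 ∨ (¬p1 → p4)), ¬p1.
            ¬(p4 ∨ (¬p1 → p4)): α-rule — add ¬p4, ¬(¬p1 → p4).
            ¬(¬p1 → p4): α-rule — add ¬p1, ¬p4.
            ○ open, literals {p1=false, p2=false, p4=false}.
  branch 2 (add (¬p3 → (p3 ∧ (¬p4 ∧ ¬p3)))):
    ¬((p1 ∧ ((p4 ∨ (¬p1 → p4)) ∨ p1)) ↔ ¬p2): β-rule — branch into (p1 ∧ ((p4 ∨ (¬p1 → p4)) ∨ p1)), ¬¬p2  //  ¬(p1 ∧ ((p4 ∨ (¬p1 → p4)) ∨ p1)), ¬p2.
      branch 2.1 (add (p1 ∧ ((p4 ∨ (¬p1 → p4)) ∨ p1)), ¬¬p2):
        (p1 ∧ ((p4 ∨ (¬p1 → p4)) ∨ p1)): α-rule — add p1, ((p4 ∨ (¬p1 → p4)) ∨ p1).
        (¬p3 → (p3 ∧ (¬p4 ∧ ¬p3))): β-rule — branch into ¬¬p3  //  (p3 ∧ (¬p4 ∧ ¬p3)).
          branch 2.1.1 (add ¬¬p3):
            ((p4 ∨ (¬p1 → p4)) ∨ p1): β-rule — branch into (p4 ∨ (¬p1 → p4))  //  p1.
              branch 2.1.1.1 (add (p4 ∨ (¬p1 → p4))):
                (p4 ∨ (¬p1 → p4)): β-rule — branch into p4  //  (¬p1 → p4).
                  branch 2.1.1.1.1 (add p4):
                    ○ open, literals {p1=true, p2=true, p3=true, p4=true}.
                  branch 2.1.1.1.2 (add (¬p1 → p4)):
                    (¬p1 → p4): β-rule — branch into ¬¬p1  //  p4.
                      branch 2.1.1.1.2.1 (add ¬¬p1):
                        ○ open, literals {p1=true, p2=true, p3=true}.
                      branch 2.1.1.1.2.2 (add p4):
                        ○ open, literals {p1=true, p2=true, p3=true, p4=true}.
              branch 2.1.1.2 (add p1):
                ○ open, literals {p1=true, p2=true, p3=true}.
          branch 2.1.2 (add (p3 ∧ (¬p4 ∧ ¬p3))):
            (p3 ∧ (¬p4 ∧ ¬p3)): α-rule — add p3, (¬p4 ∧ ¬p3).
            (¬p4 ∧ ¬p3): α-rule — add ¬p4, ¬p3.
            × closes — contains both p3 and ¬p3.
      branch 2.2 (add ¬(p1 ∧ ((p4 ∨ (¬p1 → p4)) ∨ p1)), ¬p2):
        (¬p3 → (p3 ∧ (¬p4 ∧ ¬p3))): β-rule — branch into ¬¬p3  //  (p3 ∧ (¬p4 ∧ ¬p3)).
          branch 2.2.1 (add ¬¬p3):
            ¬(p1 ∧ ((p4 ∨ (¬p1 → p4)) ∨ p1)): β-rule — branch into ¬p1  //  ¬((p4 ∨ (¬p1 → p4)) ∨ p1).
              branch 2.2.1.1 (add ¬p1):
                ○ open, literals {p1=false, p2=false, p3=true}.
              branch 2.2.1.2 (add ¬((p4 ∨ (¬p1 → p4)) ∨ p1)):
                ¬((p4 ∨ (¬p1 → p4)) ∨ p1): α-rule — add ¬(p4 ∨ (¬p1 → p4)), ¬p1.
                ¬(p4 ∨ (¬p1 → p4)): α-rule — add ¬p4, ¬(¬p1 → p4).
                ¬(¬p1 → p4): α-rule — add ¬p1, ¬p4.
                ○ open, literals {p1=false, p2=false, p3=true, p4=false}.
          branch 2.2.2 (add (p3 ∧ (¬p4 ∧ ¬p3))):
            (p3 ∧ (¬p4 ∧ ¬p3)): α-rule — add p3, (¬p4 ∧ ¬p3).
            (¬p4 ∧ ¬p3): α-rule — add ¬p4, ¬p3.
            × closes — contains both p3 and ¬p3.
3 branches closed, 8 open.
An open branch gives a countermodel: p1=false, p2=false (unmentioned atoms arbitrary); the premises hold there but the conclusion fails.

No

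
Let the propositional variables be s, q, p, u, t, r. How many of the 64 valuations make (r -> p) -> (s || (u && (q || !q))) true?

52

Initial set: {T ((r -> p) -> (s || (u && (q || !q))))}.
T ((r -> p) -> (s || (u && (q || !q)))): β-rule — branch into F (r -> p)  //  T (s || (u && (q || !q))).
  branch 1 (add F (r -> p)):
    F (r -> p): α-rule — add T r, F p.
    ○ open, literals {p=F, r=T}.
  branch 2 (add T (s || (u && (q || !q)))):
    T (s || (u && (q || !q))): β-rule — branch into T s  //  T (u && (q || !q)).
      branch 2.1 (add T s):
        ○ open, literals {s=T}.
      branch 2.2 (add T (u && (q || !q))):
        T (u && (q || !q)): α-rule — add T u, T (q || !q).
        T (q || !q): β-rule — branch into T q  //  T !q.
          branch 2.2.1 (add T q):
            ○ open, literals {q=T, u=T}.
          branch 2.2.2 (add T !q):
            ○ open, literals {q=F, u=T}.
0 branches closed, 4 open.
Each open branch fixes some atoms; the unmentioned ones are free. Counting distinct full assignments: branch {p=F, r=T} (s, q, u, t) contributes 16 new; branch {s=T} (q, p, u, t, r) contributes 24 new; branch {q=T, u=T} (s, p, t, r) contributes 6 new; branch {q=F, u=T} (s, p, t, r) contributes 6 new. Total: 52.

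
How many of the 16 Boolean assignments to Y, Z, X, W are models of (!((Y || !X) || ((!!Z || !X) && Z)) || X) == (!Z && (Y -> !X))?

Initial set: {((!((Y || !X) || ((!!Z || !X) && Z)) || X) == (!Z && (Y -> !X)))}.
((!((Y || !X) || ((!!Z || !X) && Z)) || X) == (!Z && (Y -> !X))): β-rule — branch into (!((Y || !X) || ((!!Z || !X) && Z)) || X), (!Z && (Y -> !X))  //  !(!((Y || !X) || ((!!Z || !X) && Z)) || X), !(!Z && (Y -> !X)).
  branch 1 (add (!((Y || !X) || ((!!Z || !X) && Z)) || X), (!Z && (Y -> !X))):
    (!Z && (Y -> !X)): α-rule — add !Z, (Y -> !X).
    (!((Y || !X) || ((!!Z || !X) && Z)) || X): β-rule — branch into !((Y || !X) || ((!!Z || !X) && Z))  //  X.
      branch 1.1 (add !((Y || !X) || ((!!Z || !X) && Z))):
        !((Y || !X) || ((!!Z || !X) && Z)): α-rule — add !(Y || !X), !((!!Z || !X) && Z).
        !(Y || !X): α-rule — add !Y, !!X.
        (Y -> !X): β-rule — branch into !Y  //  !X.
          branch 1.1.1 (add !Y):
            !((!!Z || !X) && Z): β-rule — branch into !(!!Z || !X)  //  !Z.
              branch 1.1.1.1 (add !(!!Z || !X)):
                !(!!Z || !X): α-rule — add !!!Z, !!X.
                !!!Z: drop double negation, giving !Z.
                ○ open, literals {X=T, Y=F, Z=F}.
              branch 1.1.1.2 (add !Z):
                ○ open, literals {X=T, Y=F, Z=F}.
          branch 1.1.2 (add !X):
            × closes — contains both X and !X.
      branch 1.2 (add X):
        (Y -> !X): β-rule — branch into !Y  //  !X.
          branch 1.2.1 (add !Y):
            ○ open, literals {X=T, Y=F, Z=F}.
          branch 1.2.2 (add !X):
            × closes — contains both X and !X.
  branch 2 (add !(!((Y || !X) || ((!!Z || !X) && Z)) || X), !(!Z && (Y -> !X))):
    !(!((Y || !X) || ((!!Z || !X) && Z)) || X): α-rule — add !!((Y || !X) || ((!!Z || !X) && Z)), !X.
    !(!Z && (Y -> !X)): β-rule — branch into !!Z  //  !(Y -> !X).
      branch 2.1 (add !!Z):
        !!((Y || !X) || ((!!Z || !X) && Z)): β-rule — branch into (Y || !X)  //  ((!!Z || !X) && Z).
          branch 2.1.1 (add (Y || !X)):
            (Y || !X): β-rule — branch into Y  //  !X.
              branch 2.1.1.1 (add Y):
                ○ open, literals {X=F, Y=T, Z=T}.
              branch 2.1.1.2 (add !X):
                ○ open, literals {X=F, Z=T}.
          branch 2.1.2 (add ((!!Z || !X) && Z)):
            ((!!Z || !X) && Z): α-rule — add (!!Z || !X), Z.
            (!!Z || !X): β-rule — branch into !!Z  //  !X.
              branch 2.1.2.1 (add !!Z):
                !!Z: drop double negation, giving Z.
                ○ open, literals {X=F, Z=T}.
              branch 2.1.2.2 (add !X):
                ○ open, literals {X=F, Z=T}.
      branch 2.2 (add !(Y -> !X)):
        !(Y -> !X): α-rule — add Y, !!X.
        × closes — contains both X and !X.
3 branches closed, 7 open.
Each open branch fixes some atoms; the unmentioned ones are free. Counting distinct full assignments: branch {X=T, Y=F, Z=F} (W) contributes 2 new; branch {X=T, Y=F, Z=F} (W) contributes 0 new; branch {X=T, Y=F, Z=F} (W) contributes 0 new; branch {X=F, Y=T, Z=T} (W) contributes 2 new; branch {X=F, Z=T} (Y, W) contributes 2 new; branch {X=F, Z=T} (Y, W) contributes 0 new; branch {X=F, Z=T} (Y, W) contributes 0 new. Total: 6.

6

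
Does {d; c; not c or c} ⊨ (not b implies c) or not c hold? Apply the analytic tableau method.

Yes

Initial set: {T d; T c; T (not c or c); F ((not b implies c) or not c)}.
F ((not b implies c) or not c): α-rule — add F (not b implies c), F not c.
F (not b implies c): α-rule — add T not b, F c.
× closes — contains both c and not c.
All 1 branch closes.
Every branch closed, so the premises entail the conclusion.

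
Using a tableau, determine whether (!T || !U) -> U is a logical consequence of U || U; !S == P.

Yes

Initial set: {T (U || U); T (!S == P); F ((!T || !U) -> U)}.
F ((!T || !U) -> U): α-rule — add T (!T || !U), F U.
T (U || U): β-rule — branch into T U  //  T U.
  branch 1 (add T U):
    × closes — contains both U and !U.
  branch 2 (add T U):
    × closes — contains both U and !U.
All 2 branches close.
Every branch closed, so the premises entail the conclusion.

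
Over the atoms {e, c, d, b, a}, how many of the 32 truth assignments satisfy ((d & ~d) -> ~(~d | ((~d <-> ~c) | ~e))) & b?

16

Initial set: {(((d & ~d) -> ~(~d | ((~d <-> ~c) | ~e))) & b)}.
(((d & ~d) -> ~(~d | ((~d <-> ~c) | ~e))) & b): α-rule — add ((d & ~d) -> ~(~d | ((~d <-> ~c) | ~e))), b.
((d & ~d) -> ~(~d | ((~d <-> ~c) | ~e))): β-rule — branch into ~(d & ~d)  //  ~(~d | ((~d <-> ~c) | ~e)).
  branch 1 (add ~(d & ~d)):
    ~(d & ~d): β-rule — branch into ~d  //  ~~d.
      branch 1.1 (add ~d):
        ○ open, literals {b=true, d=false}.
      branch 1.2 (add ~~d):
        ○ open, literals {b=true, d=true}.
  branch 2 (add ~(~d | ((~d <-> ~c) | ~e))):
    ~(~d | ((~d <-> ~c) | ~e)): α-rule — add ~~d, ~((~d <-> ~c) | ~e).
    ~((~d <-> ~c) | ~e): α-rule — add ~(~d <-> ~c), ~~e.
    ~(~d <-> ~c): β-rule — branch into ~d, ~~c  //  ~~d, ~c.
      branch 2.1 (add ~d, ~~c):
        × closes — contains both d and ~d.
      branch 2.2 (add ~~d, ~c):
        ○ open, literals {b=true, c=false, d=true, e=true}.
1 branch closed, 3 open.
Each open branch fixes some atoms; the unmentioned ones are free. Counting distinct full assignments: branch {b=true, d=false} (e, c, a) contributes 8 new; branch {b=true, d=true} (e, c, a) contributes 8 new; branch {b=true, c=false, d=true, e=true} (a) contributes 0 new. Total: 16.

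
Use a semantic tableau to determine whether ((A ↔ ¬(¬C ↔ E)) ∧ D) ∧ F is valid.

Not valid

Assume the negation and expand:
Initial set: {¬(((A ↔ ¬(¬C ↔ E)) ∧ D) ∧ F)}.
¬(((A ↔ ¬(¬C ↔ E)) ∧ D) ∧ F): β-rule — branch into ¬((A ↔ ¬(¬C ↔ E)) ∧ D)  //  ¬F.
  branch 1 (add ¬((A ↔ ¬(¬C ↔ E)) ∧ D)):
    ¬((A ↔ ¬(¬C ↔ E)) ∧ D): β-rule — branch into ¬(A ↔ ¬(¬C ↔ E))  //  ¬D.
      branch 1.1 (add ¬(A ↔ ¬(¬C ↔ E))):
        ¬(A ↔ ¬(¬C ↔ E)): β-rule — branch into A, ¬¬(¬C ↔ E)  //  ¬A, ¬(¬C ↔ E).
          branch 1.1.1 (add A, ¬¬(¬C ↔ E)):
            ¬¬(¬C ↔ E): β-rule — branch into ¬C, E  //  ¬¬C, ¬E.
              branch 1.1.1.1 (add ¬C, E):
                ○ open, literals {A=1, C=0, E=1}.
              branch 1.1.1.2 (add ¬¬C, ¬E):
                ○ open, literals {A=1, C=1, E=0}.
          branch 1.1.2 (add ¬A, ¬(¬C ↔ E)):
            ¬(¬C ↔ E): β-rule — branch into ¬C, ¬E  //  ¬¬C, E.
              branch 1.1.2.1 (add ¬C, ¬E):
                ○ open, literals {A=0, C=0, E=0}.
              branch 1.1.2.2 (add ¬¬C, E):
                ○ open, literals {A=0, C=1, E=1}.
      branch 1.2 (add ¬D):
        ○ open, literals {D=0}.
  branch 2 (add ¬F):
    ○ open, literals {F=0}.
0 branches closed, 6 open.
An open branch gives a countermodel: A=1, C=0, E=1 (unmentioned atoms arbitrary); under it the original formula is false.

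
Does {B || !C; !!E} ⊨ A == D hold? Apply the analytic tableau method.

No

Initial set: {(B || !C); !!E; !(A == D)}.
!!E: drop double negation, giving E.
(B || !C): β-rule — branch into B  //  !C.
  branch 1 (add B):
    !(A == D): β-rule — branch into A, !D  //  !A, D.
      branch 1.1 (add A, !D):
        ○ open, literals {A=true, B=true, D=false, E=true}.
      branch 1.2 (add !A, D):
        ○ open, literals {A=false, B=true, D=true, E=true}.
  branch 2 (add !C):
    !(A == D): β-rule — branch into A, !D  //  !A, D.
      branch 2.1 (add A, !D):
        ○ open, literals {A=true, C=false, D=false, E=true}.
      branch 2.2 (add !A, D):
        ○ open, literals {A=false, C=false, D=true, E=true}.
0 branches closed, 4 open.
An open branch gives a countermodel: A=true, B=true, D=false, E=true (unmentioned atoms arbitrary); the premises hold there but the conclusion fails.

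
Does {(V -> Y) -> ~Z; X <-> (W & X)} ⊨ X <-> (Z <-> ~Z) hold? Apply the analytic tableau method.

No

Initial set: {((V -> Y) -> ~Z); (X <-> (W & X)); ~(X <-> (Z <-> ~Z))}.
((V -> Y) -> ~Z): β-rule — branch into ~(V -> Y)  //  ~Z.
  branch 1 (add ~(V -> Y)):
    ~(V -> Y): α-rule — add V, ~Y.
    (X <-> (W & X)): β-rule — branch into X, (W & X)  //  ~X, ~(W & X).
      branch 1.1 (add X, (W & X)):
        (W & X): α-rule — add W, X.
        ~(X <-> (Z <-> ~Z)): β-rule — branch into X, ~(Z <-> ~Z)  //  ~X, (Z <-> ~Z).
          branch 1.1.1 (add X, ~(Z <-> ~Z)):
            ~(Z <-> ~Z): β-rule — branch into Z, ~~Z  //  ~Z, ~Z.
              branch 1.1.1.1 (add Z, ~~Z):
                ○ open, literals {V=T, W=T, X=T, Y=F, Z=T}.
              branch 1.1.1.2 (add ~Z, ~Z):
                ○ open, literals {V=T, W=T, X=T, Y=F, Z=F}.
          branch 1.1.2 (add ~X, (Z <-> ~Z)):
            × closes — contains both X and ~X.
      branch 1.2 (add ~X, ~(W & X)):
        ~(X <-> (Z <-> ~Z)): β-rule — branch into X, ~(Z <-> ~Z)  //  ~X, (Z <-> ~Z).
          branch 1.2.1 (add X, ~(Z <-> ~Z)):
            × closes — contains both X and ~X.
          branch 1.2.2 (add ~X, (Z <-> ~Z)):
            ~(W & X): β-rule — branch into ~W  //  ~X.
              branch 1.2.2.1 (add ~W):
                (Z <-> ~Z): β-rule — branch into Z, ~Z  //  ~Z, ~~Z.
                  branch 1.2.2.1.1 (add Z, ~Z):
                    × closes — contains both Z and ~Z.
                  branch 1.2.2.1.2 (add ~Z, ~~Z):
                    × closes — contains both Z and ~Z.
              branch 1.2.2.2 (add ~X):
                (Z <-> ~Z): β-rule — branch into Z, ~Z  //  ~Z, ~~Z.
                  branch 1.2.2.2.1 (add Z, ~Z):
                    × closes — contains both Z and ~Z.
                  branch 1.2.2.2.2 (add ~Z, ~~Z):
                    × closes — contains both Z and ~Z.
  branch 2 (add ~Z):
    (X <-> (W & X)): β-rule — branch into X, (W & X)  //  ~X, ~(W & X).
      branch 2.1 (add X, (W & X)):
        (W & X): α-rule — add W, X.
        ~(X <-> (Z <-> ~Z)): β-rule — branch into X, ~(Z <-> ~Z)  //  ~X, (Z <-> ~Z).
          branch 2.1.1 (add X, ~(Z <-> ~Z)):
            ~(Z <-> ~Z): β-rule — branch into Z, ~~Z  //  ~Z, ~Z.
              branch 2.1.1.1 (add Z, ~~Z):
                × closes — contains both Z and ~Z.
              branch 2.1.1.2 (add ~Z, ~Z):
                ○ open, literals {W=T, X=T, Z=F}.
          branch 2.1.2 (add ~X, (Z <-> ~Z)):
            × closes — contains both X and ~X.
      branch 2.2 (add ~X, ~(W & X)):
        ~(X <-> (Z <-> ~Z)): β-rule — branch into X, ~(Z <-> ~Z)  //  ~X, (Z <-> ~Z).
          branch 2.2.1 (add X, ~(Z <-> ~Z)):
            × closes — contains both X and ~X.
          branch 2.2.2 (add ~X, (Z <-> ~Z)):
            ~(W & X): β-rule — branch into ~W  //  ~X.
              branch 2.2.2.1 (add ~W):
                (Z <-> ~Z): β-rule — branch into Z, ~Z  //  ~Z, ~~Z.
                  branch 2.2.2.1.1 (add Z, ~Z):
                    × closes — contains both Z and ~Z.
                  branch 2.2.2.1.2 (add ~Z, ~~Z):
                    × closes — contains both Z and ~Z.
              branch 2.2.2.2 (add ~X):
                (Z <-> ~Z): β-rule — branch into Z, ~Z  //  ~Z, ~~Z.
                  branch 2.2.2.2.1 (add Z, ~Z):
                    × closes — contains both Z and ~Z.
                  branch 2.2.2.2.2 (add ~Z, ~~Z):
                    × closes — contains both Z and ~Z.
13 branches closed, 3 open.
An open branch gives a countermodel: V=T, W=T, X=T, Y=F, Z=T (unmentioned atoms arbitrary); the premises hold there but the conclusion fails.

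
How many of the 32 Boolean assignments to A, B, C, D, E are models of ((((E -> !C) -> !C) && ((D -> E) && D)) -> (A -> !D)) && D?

Initial set: {(((((E -> !C) -> !C) && ((D -> E) && D)) -> (A -> !D)) && D)}.
(((((E -> !C) -> !C) && ((D -> E) && D)) -> (A -> !D)) && D): α-rule — add ((((E -> !C) -> !C) && ((D -> E) && D)) -> (A -> !D)), D.
((((E -> !C) -> !C) && ((D -> E) && D)) -> (A -> !D)): β-rule — branch into !(((E -> !C) -> !C) && ((D -> E) && D))  //  (A -> !D).
  branch 1 (add !(((E -> !C) -> !C) && ((D -> E) && D))):
    !(((E -> !C) -> !C) && ((D -> E) && D)): β-rule — branch into !((E -> !C) -> !C)  //  !((D -> E) && D).
      branch 1.1 (add !((E -> !C) -> !C)):
        !((E -> !C) -> !C): α-rule — add (E -> !C), !!C.
        (E -> !C): β-rule — branch into !E  //  !C.
          branch 1.1.1 (add !E):
            ○ open, literals {C=T, D=T, E=F}.
          branch 1.1.2 (add !C):
            × closes — contains both C and !C.
      branch 1.2 (add !((D -> E) && D)):
        !((D -> E) && D): β-rule — branch into !(D -> E)  //  !D.
          branch 1.2.1 (add !(D -> E)):
            !(D -> E): α-rule — add D, !E.
            ○ open, literals {D=T, E=F}.
          branch 1.2.2 (add !D):
            × closes — contains both D and !D.
  branch 2 (add (A -> !D)):
    (A -> !D): β-rule — branch into !A  //  !D.
      branch 2.1 (add !A):
        ○ open, literals {A=F, D=T}.
      branch 2.2 (add !D):
        × closes — contains both D and !D.
3 branches closed, 3 open.
Each open branch fixes some atoms; the unmentioned ones are free. Counting distinct full assignments: branch {C=T, D=T, E=F} (A, B) contributes 4 new; branch {D=T, E=F} (A, B, C) contributes 4 new; branch {A=F, D=T} (B, C, E) contributes 4 new. Total: 12.

12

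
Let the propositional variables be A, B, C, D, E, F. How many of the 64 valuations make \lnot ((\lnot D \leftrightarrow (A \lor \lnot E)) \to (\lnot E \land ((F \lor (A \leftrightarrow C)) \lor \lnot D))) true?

16

Initial set: {\lnot ((\lnot D \leftrightarrow (A \lor \lnot E)) \to (\lnot E \land ((F \lor (A \leftrightarrow C)) \lor \lnot D)))}.
\lnot ((\lnot D \leftrightarrow (A \lor \lnot E)) \to (\lnot E \land ((F \lor (A \leftrightarrow C)) \lor \lnot D))): α-rule — add (\lnot D \leftrightarrow (A \lor \lnot E)), \lnot (\lnot E \land ((F \lor (A \leftrightarrow C)) \lor \lnot D)).
(\lnot D \leftrightarrow (A \lor \lnot E)): β-rule — branch into \lnot D, (A \lor \lnot E)  //  \lnot \lnot D, \lnot (A \lor \lnot E).
  branch 1 (add \lnot D, (A \lor \lnot E)):
    \lnot (\lnot E \land ((F \lor (A \leftrightarrow C)) \lor \lnot D)): β-rule — branch into \lnot \lnot E  //  \lnot ((F \lor (A \leftrightarrow C)) \lor \lnot D).
      branch 1.1 (add \lnot \lnot E):
        (A \lor \lnot E): β-rule — branch into A  //  \lnot E.
          branch 1.1.1 (add A):
            ○ open, literals {A=1, D=0, E=1}.
          branch 1.1.2 (add \lnot E):
            × closes — contains both E and \lnot E.
      branch 1.2 (add \lnot ((F \lor (A \leftrightarrow C)) \lor \lnot D)):
        \lnot ((F \lor (A \leftrightarrow C)) \lor \lnot D): α-rule — add \lnot (F \lor (A \leftrightarrow C)), \lnot \lnot D.
        × closes — contains both D and \lnot D.
  branch 2 (add \lnot \lnot D, \lnot (A \lor \lnot E)):
    \lnot (A \lor \lnot E): α-rule — add \lnot A, \lnot \lnot E.
    \lnot (\lnot E \land ((F \lor (A \leftrightarrow C)) \lor \lnot D)): β-rule — branch into \lnot \lnot E  //  \lnot ((F \lor (A \leftrightarrow C)) \lor \lnot D).
      branch 2.1 (add \lnot \lnot E):
        ○ open, literals {A=0, D=1, E=1}.
      branch 2.2 (add \lnot ((F \lor (A \leftrightarrow C)) \lor \lnot D)):
        \lnot ((F \lor (A \leftrightarrow C)) \lor \lnot D): α-rule — add \lnot (F \lor (A \leftrightarrow C)), \lnot \lnot D.
        \lnot (F \lor (A \leftrightarrow C)): α-rule — add \lnot F, \lnot (A \leftrightarrow C).
        \lnot (A \leftrightarrow C): β-rule — branch into A, \lnot C  //  \lnot A, C.
          branch 2.2.1 (add A, \lnot C):
            × closes — contains both A and \lnot A.
          branch 2.2.2 (add \lnot A, C):
            ○ open, literals {A=0, C=1, D=1, E=1, F=0}.
3 branches closed, 3 open.
Each open branch fixes some atoms; the unmentioned ones are free. Counting distinct full assignments: branch {A=1, D=0, E=1} (B, C, F) contributes 8 new; branch {A=0, D=1, E=1} (B, C, F) contributes 8 new; branch {A=0, C=1, D=1, E=1, F=0} (B) contributes 0 new. Total: 16.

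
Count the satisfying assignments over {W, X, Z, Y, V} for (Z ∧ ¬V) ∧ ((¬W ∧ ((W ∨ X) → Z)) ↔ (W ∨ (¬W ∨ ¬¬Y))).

Initial set: {((Z ∧ ¬V) ∧ ((¬W ∧ ((W ∨ X) → Z)) ↔ (W ∨ (¬W ∨ ¬¬Y))))}.
((Z ∧ ¬V) ∧ ((¬W ∧ ((W ∨ X) → Z)) ↔ (W ∨ (¬W ∨ ¬¬Y)))): α-rule — add (Z ∧ ¬V), ((¬W ∧ ((W ∨ X) → Z)) ↔ (W ∨ (¬W ∨ ¬¬Y))).
(Z ∧ ¬V): α-rule — add Z, ¬V.
((¬W ∧ ((W ∨ X) → Z)) ↔ (W ∨ (¬W ∨ ¬¬Y))): β-rule — branch into (¬W ∧ ((W ∨ X) → Z)), (W ∨ (¬W ∨ ¬¬Y))  //  ¬(¬W ∧ ((W ∨ X) → Z)), ¬(W ∨ (¬W ∨ ¬¬Y)).
  branch 1 (add (¬W ∧ ((W ∨ X) → Z)), (W ∨ (¬W ∨ ¬¬Y))):
    (¬W ∧ ((W ∨ X) → Z)): α-rule — add ¬W, ((W ∨ X) → Z).
    (W ∨ (¬W ∨ ¬¬Y)): β-rule — branch into W  //  (¬W ∨ ¬¬Y).
      branch 1.1 (add W):
        × closes — contains both W and ¬W.
      branch 1.2 (add (¬W ∨ ¬¬Y)):
        ((W ∨ X) → Z): β-rule — branch into ¬(W ∨ X)  //  Z.
          branch 1.2.1 (add ¬(W ∨ X)):
            ¬(W ∨ X): α-rule — add ¬W, ¬X.
            (¬W ∨ ¬¬Y): β-rule — branch into ¬W  //  ¬¬Y.
              branch 1.2.1.1 (add ¬W):
                ○ open, literals {V=F, W=F, X=F, Z=T}.
              branch 1.2.1.2 (add ¬¬Y):
                ¬¬Y: drop double negation, giving Y.
                ○ open, literals {V=F, W=F, X=F, Y=T, Z=T}.
          branch 1.2.2 (add Z):
            (¬W ∨ ¬¬Y): β-rule — branch into ¬W  //  ¬¬Y.
              branch 1.2.2.1 (add ¬W):
                ○ open, literals {V=F, W=F, Z=T}.
              branch 1.2.2.2 (add ¬¬Y):
                ¬¬Y: drop double negation, giving Y.
                ○ open, literals {V=F, W=F, Y=T, Z=T}.
  branch 2 (add ¬(¬W ∧ ((W ∨ X) → Z)), ¬(W ∨ (¬W ∨ ¬¬Y))):
    ¬(W ∨ (¬W ∨ ¬¬Y)): α-rule — add ¬W, ¬(¬W ∨ ¬¬Y).
    ¬(¬W ∨ ¬¬Y): α-rule — add ¬¬W, ¬¬¬Y.
    × closes — contains both W and ¬W.
2 branches closed, 4 open.
Each open branch fixes some atoms; the unmentioned ones are free. Counting distinct full assignments: branch {V=F, W=F, X=F, Z=T} (Y) contributes 2 new; branch {V=F, W=F, X=F, Y=T, Z=T} (none free) contributes 0 new; branch {V=F, W=F, Z=T} (X, Y) contributes 2 new; branch {V=F, W=F, Y=T, Z=T} (X) contributes 0 new. Total: 4.

4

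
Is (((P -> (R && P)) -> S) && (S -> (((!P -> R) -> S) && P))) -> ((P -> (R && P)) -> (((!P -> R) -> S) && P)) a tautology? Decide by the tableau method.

Assume the negation and expand:
Initial set: {!((((P -> (R && P)) -> S) && (S -> (((!P -> R) -> S) && P))) -> ((P -> (R && P)) -> (((!P -> R) -> S) && P)))}.
!((((P -> (R && P)) -> S) && (S -> (((!P -> R) -> S) && P))) -> ((P -> (R && P)) -> (((!P -> R) -> S) && P))): α-rule — add (((P -> (R && P)) -> S) && (S -> (((!P -> R) -> S) && P))), !((P -> (R && P)) -> (((!P -> R) -> S) && P)).
(((P -> (R && P)) -> S) && (S -> (((!P -> R) -> S) && P))): α-rule — add ((P -> (R && P)) -> S), (S -> (((!P -> R) -> S) && P)).
!((P -> (R && P)) -> (((!P -> R) -> S) && P)): α-rule — add (P -> (R && P)), !(((!P -> R) -> S) && P).
((P -> (R && P)) -> S): β-rule — branch into !(P -> (R && P))  //  S.
  branch 1 (add !(P -> (R && P))):
    !(P -> (R && P)): α-rule — add P, !(R && P).
    (S -> (((!P -> R) -> S) && P)): β-rule — branch into !S  //  (((!P -> R) -> S) && P).
      branch 1.1 (add !S):
        (P -> (R && P)): β-rule — branch into !P  //  (R && P).
          branch 1.1.1 (add !P):
            × closes — contains both P and !P.
          branch 1.1.2 (add (R && P)):
            (R && P): α-rule — add R, P.
            !(((!P -> R) -> S) && P): β-rule — branch into !((!P -> R) -> S)  //  !P.
              branch 1.1.2.1 (add !((!P -> R) -> S)):
                !((!P -> R) -> S): α-rule — add (!P -> R), !S.
                !(R && P): β-rule — branch into !R  //  !P.
                  branch 1.1.2.1.1 (add !R):
                    × closes — contains both R and !R.
                  branch 1.1.2.1.2 (add !P):
                    × closes — contains both P and !P.
              branch 1.1.2.2 (add !P):
                × closes — contains both P and !P.
      branch 1.2 (add (((!P -> R) -> S) && P)):
        (((!P -> R) -> S) && P): α-rule — add ((!P -> R) -> S), P.
        (P -> (R && P)): β-rule — branch into !P  //  (R && P).
          branch 1.2.1 (add !P):
            × closes — contains both P and !P.
          branch 1.2.2 (add (R && P)):
            (R && P): α-rule — add R, P.
            !(((!P -> R) -> S) && P): β-rule — branch into !((!P -> R) -> S)  //  !P.
              branch 1.2.2.1 (add !((!P -> R) -> S)):
                !((!P -> R) -> S): α-rule — add (!P -> R), !S.
                !(R && P): β-rule — branch into !R  //  !P.
                  branch 1.2.2.1.1 (add !R):
                    × closes — contains both R and !R.
                  branch 1.2.2.1.2 (add !P):
                    × closes — contains both P and !P.
              branch 1.2.2.2 (add !P):
                × closes — contains both P and !P.
  branch 2 (add S):
    (S -> (((!P -> R) -> S) && P)): β-rule — branch into !S  //  (((!P -> R) -> S) && P).
      branch 2.1 (add !S):
        × closes — contains both S and !S.
      branch 2.2 (add (((!P -> R) -> S) && P)):
        (((!P -> R) -> S) && P): α-rule — add ((!P -> R) -> S), P.
        (P -> (R && P)): β-rule — branch into !P  //  (R && P).
          branch 2.2.1 (add !P):
            × closes — contains both P and !P.
          branch 2.2.2 (add (R && P)):
            (R && P): α-rule — add R, P.
            !(((!P -> R) -> S) && P): β-rule — branch into !((!P -> R) -> S)  //  !P.
              branch 2.2.2.1 (add !((!P -> R) -> S)):
                !((!P -> R) -> S): α-rule — add (!P -> R), !S.
                × closes — contains both S and !S.
              branch 2.2.2.2 (add !P):
                × closes — contains both P and !P.
All 12 branches close.
Every branch closed, so the negation is unsatisfiable and the formula is valid.

Valid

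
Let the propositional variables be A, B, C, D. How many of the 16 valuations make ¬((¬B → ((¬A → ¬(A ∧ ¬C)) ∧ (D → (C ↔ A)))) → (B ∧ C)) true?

10

Initial set: {¬((¬B → ((¬A → ¬(A ∧ ¬C)) ∧ (D → (C ↔ A)))) → (B ∧ C))}.
¬((¬B → ((¬A → ¬(A ∧ ¬C)) ∧ (D → (C ↔ A)))) → (B ∧ C)): α-rule — add (¬B → ((¬A → ¬(A ∧ ¬C)) ∧ (D → (C ↔ A)))), ¬(B ∧ C).
(¬B → ((¬A → ¬(A ∧ ¬C)) ∧ (D → (C ↔ A)))): β-rule — branch into ¬¬B  //  ((¬A → ¬(A ∧ ¬C)) ∧ (D → (C ↔ A))).
  branch 1 (add ¬¬B):
    ¬(B ∧ C): β-rule — branch into ¬B  //  ¬C.
      branch 1.1 (add ¬B):
        × closes — contains both B and ¬B.
      branch 1.2 (add ¬C):
        ○ open, literals {B=T, C=F}.
  branch 2 (add ((¬A → ¬(A ∧ ¬C)) ∧ (D → (C ↔ A)))):
    ((¬A → ¬(A ∧ ¬C)) ∧ (D → (C ↔ A))): α-rule — add (¬A → ¬(A ∧ ¬C)), (D → (C ↔ A)).
    ¬(B ∧ C): β-rule — branch into ¬B  //  ¬C.
      branch 2.1 (add ¬B):
        (¬A → ¬(A ∧ ¬C)): β-rule — branch into ¬¬A  //  ¬(A ∧ ¬C).
          branch 2.1.1 (add ¬¬A):
            (D → (C ↔ A)): β-rule — branch into ¬D  //  (C ↔ A).
              branch 2.1.1.1 (add ¬D):
                ○ open, literals {A=T, B=F, D=F}.
              branch 2.1.1.2 (add (C ↔ A)):
                (C ↔ A): β-rule — branch into C, A  //  ¬C, ¬A.
                  branch 2.1.1.2.1 (add C, A):
                    ○ open, literals {A=T, B=F, C=T}.
                  branch 2.1.1.2.2 (add ¬C, ¬A):
                    × closes — contains both A and ¬A.
          branch 2.1.2 (add ¬(A ∧ ¬C)):
            (D → (C ↔ A)): β-rule — branch into ¬D  //  (C ↔ A).
              branch 2.1.2.1 (add ¬D):
                ¬(A ∧ ¬C): β-rule — branch into ¬A  //  ¬¬C.
                  branch 2.1.2.1.1 (add ¬A):
                    ○ open, literals {A=F, B=F, D=F}.
                  branch 2.1.2.1.2 (add ¬¬C):
                    ○ open, literals {B=F, C=T, D=F}.
              branch 2.1.2.2 (add (C ↔ A)):
                ¬(A ∧ ¬C): β-rule — branch into ¬A  //  ¬¬C.
                  branch 2.1.2.2.1 (add ¬A):
                    (C ↔ A): β-rule — branch into C, A  //  ¬C, ¬A.
                      branch 2.1.2.2.1.1 (add C, A):
                        × closes — contains both A and ¬A.
                      branch 2.1.2.2.1.2 (add ¬C, ¬A):
                        ○ open, literals {A=F, B=F, C=F}.
                  branch 2.1.2.2.2 (add ¬¬C):
                    (C ↔ A): β-rule — branch into C, A  //  ¬C, ¬A.
                      branch 2.1.2.2.2.1 (add C, A):
                        ○ open, literals {A=T, B=F, C=T}.
                      branch 2.1.2.2.2.2 (add ¬C, ¬A):
                        × closes — contains both C and ¬C.
      branch 2.2 (add ¬C):
        (¬A → ¬(A ∧ ¬C)): β-rule — branch into ¬¬A  //  ¬(A ∧ ¬C).
          branch 2.2.1 (add ¬¬A):
            (D → (C ↔ A)): β-rule — branch into ¬D  //  (C ↔ A).
              branch 2.2.1.1 (add ¬D):
                ○ open, literals {A=T, C=F, D=F}.
              branch 2.2.1.2 (add (C ↔ A)):
                (C ↔ A): β-rule — branch into C, A  //  ¬C, ¬A.
                  branch 2.2.1.2.1 (add C, A):
                    × closes — contains both C and ¬C.
                  branch 2.2.1.2.2 (add ¬C, ¬A):
                    × closes — contains both A and ¬A.
          branch 2.2.2 (add ¬(A ∧ ¬C)):
            (D → (C ↔ A)): β-rule — branch into ¬D  //  (C ↔ A).
              branch 2.2.2.1 (add ¬D):
                ¬(A ∧ ¬C): β-rule — branch into ¬A  //  ¬¬C.
                  branch 2.2.2.1.1 (add ¬A):
                    ○ open, literals {A=F, C=F, D=F}.
                  branch 2.2.2.1.2 (add ¬¬C):
                    × closes — contains both C and ¬C.
              branch 2.2.2.2 (add (C ↔ A)):
                ¬(A ∧ ¬C): β-rule — branch into ¬A  //  ¬¬C.
                  branch 2.2.2.2.1 (add ¬A):
                    (C ↔ A): β-rule — branch into C, A  //  ¬C, ¬A.
                      branch 2.2.2.2.1.1 (add C, A):
                        × closes — contains both C and ¬C.
                      branch 2.2.2.2.1.2 (add ¬C, ¬A):
                        ○ open, literals {A=F, C=F}.
                  branch 2.2.2.2.2 (add ¬¬C):
                    × closes — contains both C and ¬C.
9 branches closed, 10 open.
Each open branch fixes some atoms; the unmentioned ones are free. Counting distinct full assignments: branch {B=T, C=F} (A, D) contributes 4 new; branch {A=T, B=F, D=F} (C) contributes 2 new; branch {A=T, B=F, C=T} (D) contributes 1 new; branch {A=F, B=F, D=F} (C) contributes 2 new; branch {B=F, C=T, D=F} (A) contributes 0 new; branch {A=F, B=F, C=F} (D) contributes 1 new; branch {A=T, B=F, C=T} (D) contributes 0 new; branch {A=T, C=F, D=F} (B) contributes 0 new; branch {A=F, C=F, D=F} (B) contributes 0 new; branch {A=F, C=F} (B, D) contributes 0 new. Total: 10.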